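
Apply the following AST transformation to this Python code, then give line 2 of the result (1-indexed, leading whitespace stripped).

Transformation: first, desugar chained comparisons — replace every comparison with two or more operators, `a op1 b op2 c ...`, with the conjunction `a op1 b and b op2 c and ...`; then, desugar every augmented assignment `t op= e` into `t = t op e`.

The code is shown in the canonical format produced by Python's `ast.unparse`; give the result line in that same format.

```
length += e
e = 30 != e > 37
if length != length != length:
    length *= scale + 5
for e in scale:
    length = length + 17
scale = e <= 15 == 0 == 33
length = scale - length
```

e = 30 != e and e > 37

Transformed code:
length = length + e
e = 30 != e and e > 37
if length != length and length != length:
    length = length * (scale + 5)
for e in scale:
    length = length + 17
scale = e <= 15 and 15 == 0 and (0 == 33)
length = scale - length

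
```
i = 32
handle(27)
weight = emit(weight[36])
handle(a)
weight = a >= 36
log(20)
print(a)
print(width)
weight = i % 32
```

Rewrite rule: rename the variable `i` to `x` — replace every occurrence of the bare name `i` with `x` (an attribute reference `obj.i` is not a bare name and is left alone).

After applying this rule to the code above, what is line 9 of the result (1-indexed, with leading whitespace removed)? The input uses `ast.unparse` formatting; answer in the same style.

weight = x % 32

Transformed code:
x = 32
handle(27)
weight = emit(weight[36])
handle(a)
weight = a >= 36
log(20)
print(a)
print(width)
weight = x % 32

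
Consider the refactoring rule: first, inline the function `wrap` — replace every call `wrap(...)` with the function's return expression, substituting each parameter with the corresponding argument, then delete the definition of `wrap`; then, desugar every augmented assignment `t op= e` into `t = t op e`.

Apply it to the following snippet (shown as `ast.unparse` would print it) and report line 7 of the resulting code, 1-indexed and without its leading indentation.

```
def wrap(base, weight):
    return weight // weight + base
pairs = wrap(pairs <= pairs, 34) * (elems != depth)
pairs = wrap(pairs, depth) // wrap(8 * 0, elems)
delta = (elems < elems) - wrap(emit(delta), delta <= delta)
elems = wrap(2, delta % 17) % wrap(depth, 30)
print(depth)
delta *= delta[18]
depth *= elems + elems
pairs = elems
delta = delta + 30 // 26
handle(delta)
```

Transformed code:
pairs = (34 // 34 + (pairs <= pairs)) * (elems != depth)
pairs = (depth // depth + pairs) // (elems // elems + 8 * 0)
delta = (elems < elems) - ((delta <= delta) // (delta <= delta) + emit(delta))
elems = (delta % 17 // (delta % 17) + 2) % (30 // 30 + depth)
print(depth)
delta = delta * delta[18]
depth = depth * (elems + elems)
pairs = elems
delta = delta + 30 // 26
handle(delta)

depth = depth * (elems + elems)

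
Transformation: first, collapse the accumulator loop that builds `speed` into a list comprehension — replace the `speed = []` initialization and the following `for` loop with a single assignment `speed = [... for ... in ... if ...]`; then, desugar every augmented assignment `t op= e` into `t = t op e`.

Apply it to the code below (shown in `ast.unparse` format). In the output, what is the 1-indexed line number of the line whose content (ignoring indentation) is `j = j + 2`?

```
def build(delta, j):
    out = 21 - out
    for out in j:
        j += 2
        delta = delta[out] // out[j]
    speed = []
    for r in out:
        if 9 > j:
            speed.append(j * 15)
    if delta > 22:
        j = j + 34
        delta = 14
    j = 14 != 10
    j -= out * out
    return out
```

Transformed code:
def build(delta, j):
    out = 21 - out
    for out in j:
        j = j + 2
        delta = delta[out] // out[j]
    speed = [j * 15 for r in out if 9 > j]
    if delta > 22:
        j = j + 34
        delta = 14
    j = 14 != 10
    j = j - out * out
    return out

4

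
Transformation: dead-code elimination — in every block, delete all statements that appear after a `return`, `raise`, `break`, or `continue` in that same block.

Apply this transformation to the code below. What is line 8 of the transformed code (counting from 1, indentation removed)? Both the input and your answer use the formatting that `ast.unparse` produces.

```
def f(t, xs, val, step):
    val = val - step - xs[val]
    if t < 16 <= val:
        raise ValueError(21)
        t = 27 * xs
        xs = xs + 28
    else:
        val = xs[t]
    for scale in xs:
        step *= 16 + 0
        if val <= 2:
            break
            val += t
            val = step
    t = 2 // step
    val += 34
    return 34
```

Transformed code:
def f(t, xs, val, step):
    val = val - step - xs[val]
    if t < 16 <= val:
        raise ValueError(21)
    else:
        val = xs[t]
    for scale in xs:
        step *= 16 + 0
        if val <= 2:
            break
    t = 2 // step
    val += 34
    return 34

step *= 16 + 0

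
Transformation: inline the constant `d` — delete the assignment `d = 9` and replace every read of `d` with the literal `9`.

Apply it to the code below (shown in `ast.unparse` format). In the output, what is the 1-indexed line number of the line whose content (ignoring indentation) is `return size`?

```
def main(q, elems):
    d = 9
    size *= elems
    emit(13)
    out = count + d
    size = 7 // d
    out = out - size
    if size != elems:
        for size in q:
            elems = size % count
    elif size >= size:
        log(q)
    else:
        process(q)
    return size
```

14

Transformed code:
def main(q, elems):
    size *= elems
    emit(13)
    out = count + 9
    size = 7 // 9
    out = out - size
    if size != elems:
        for size in q:
            elems = size % count
    elif size >= size:
        log(q)
    else:
        process(q)
    return size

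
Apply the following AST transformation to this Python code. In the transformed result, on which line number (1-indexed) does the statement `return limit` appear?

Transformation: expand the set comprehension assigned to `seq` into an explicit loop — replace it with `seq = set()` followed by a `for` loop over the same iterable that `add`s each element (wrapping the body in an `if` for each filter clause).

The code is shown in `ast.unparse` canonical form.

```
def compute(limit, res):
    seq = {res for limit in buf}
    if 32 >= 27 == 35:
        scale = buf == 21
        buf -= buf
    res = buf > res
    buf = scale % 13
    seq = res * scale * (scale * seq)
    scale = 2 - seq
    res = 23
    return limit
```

13

Transformed code:
def compute(limit, res):
    seq = set()
    for limit in buf:
        seq.add(res)
    if 32 >= 27 == 35:
        scale = buf == 21
        buf -= buf
    res = buf > res
    buf = scale % 13
    seq = res * scale * (scale * seq)
    scale = 2 - seq
    res = 23
    return limit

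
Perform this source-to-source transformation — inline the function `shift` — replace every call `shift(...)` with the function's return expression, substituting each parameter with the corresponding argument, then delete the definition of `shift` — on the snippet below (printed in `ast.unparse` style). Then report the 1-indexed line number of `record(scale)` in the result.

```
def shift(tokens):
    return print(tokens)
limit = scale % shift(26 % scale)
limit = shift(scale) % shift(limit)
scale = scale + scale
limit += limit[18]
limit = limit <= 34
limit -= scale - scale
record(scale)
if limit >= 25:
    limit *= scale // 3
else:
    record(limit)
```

Transformed code:
limit = scale % print(26 % scale)
limit = print(scale) % print(limit)
scale = scale + scale
limit += limit[18]
limit = limit <= 34
limit -= scale - scale
record(scale)
if limit >= 25:
    limit *= scale // 3
else:
    record(limit)

7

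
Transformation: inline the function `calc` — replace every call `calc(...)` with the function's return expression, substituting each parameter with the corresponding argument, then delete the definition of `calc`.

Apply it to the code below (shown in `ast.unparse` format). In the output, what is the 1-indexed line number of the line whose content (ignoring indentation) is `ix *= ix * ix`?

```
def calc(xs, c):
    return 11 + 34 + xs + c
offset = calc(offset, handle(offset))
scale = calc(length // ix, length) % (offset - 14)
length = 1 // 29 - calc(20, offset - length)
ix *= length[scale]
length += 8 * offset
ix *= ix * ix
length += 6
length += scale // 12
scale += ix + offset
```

Transformed code:
offset = 11 + 34 + offset + handle(offset)
scale = (11 + 34 + length // ix + length) % (offset - 14)
length = 1 // 29 - (11 + 34 + 20 + (offset - length))
ix *= length[scale]
length += 8 * offset
ix *= ix * ix
length += 6
length += scale // 12
scale += ix + offset

6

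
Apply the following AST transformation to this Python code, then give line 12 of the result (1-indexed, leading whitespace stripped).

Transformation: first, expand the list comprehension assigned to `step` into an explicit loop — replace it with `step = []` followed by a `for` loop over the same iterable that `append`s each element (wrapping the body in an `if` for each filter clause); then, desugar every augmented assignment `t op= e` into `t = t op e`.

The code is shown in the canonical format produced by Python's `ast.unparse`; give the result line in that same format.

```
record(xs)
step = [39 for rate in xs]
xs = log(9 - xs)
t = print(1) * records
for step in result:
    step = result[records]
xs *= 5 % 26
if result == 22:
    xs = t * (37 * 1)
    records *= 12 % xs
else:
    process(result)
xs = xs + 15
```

Transformed code:
record(xs)
step = []
for rate in xs:
    step.append(39)
xs = log(9 - xs)
t = print(1) * records
for step in result:
    step = result[records]
xs = xs * (5 % 26)
if result == 22:
    xs = t * (37 * 1)
    records = records * (12 % xs)
else:
    process(result)
xs = xs + 15

records = records * (12 % xs)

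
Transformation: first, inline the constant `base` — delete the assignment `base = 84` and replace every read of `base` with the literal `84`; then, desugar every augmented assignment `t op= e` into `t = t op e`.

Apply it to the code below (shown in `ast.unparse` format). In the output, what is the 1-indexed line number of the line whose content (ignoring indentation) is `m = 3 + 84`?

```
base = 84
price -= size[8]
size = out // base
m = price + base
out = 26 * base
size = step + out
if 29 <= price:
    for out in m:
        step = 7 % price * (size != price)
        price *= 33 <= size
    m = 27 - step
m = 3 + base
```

Transformed code:
price = price - size[8]
size = out // 84
m = price + 84
out = 26 * 84
size = step + out
if 29 <= price:
    for out in m:
        step = 7 % price * (size != price)
        price = price * (33 <= size)
    m = 27 - step
m = 3 + 84

11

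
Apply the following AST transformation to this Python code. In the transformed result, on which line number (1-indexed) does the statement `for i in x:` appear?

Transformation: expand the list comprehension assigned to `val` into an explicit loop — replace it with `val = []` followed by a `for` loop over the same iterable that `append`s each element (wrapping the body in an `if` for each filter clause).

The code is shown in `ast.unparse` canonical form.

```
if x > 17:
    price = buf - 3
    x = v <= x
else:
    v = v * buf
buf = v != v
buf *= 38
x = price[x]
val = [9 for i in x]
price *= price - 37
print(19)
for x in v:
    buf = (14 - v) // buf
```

Transformed code:
if x > 17:
    price = buf - 3
    x = v <= x
else:
    v = v * buf
buf = v != v
buf *= 38
x = price[x]
val = []
for i in x:
    val.append(9)
price *= price - 37
print(19)
for x in v:
    buf = (14 - v) // buf

10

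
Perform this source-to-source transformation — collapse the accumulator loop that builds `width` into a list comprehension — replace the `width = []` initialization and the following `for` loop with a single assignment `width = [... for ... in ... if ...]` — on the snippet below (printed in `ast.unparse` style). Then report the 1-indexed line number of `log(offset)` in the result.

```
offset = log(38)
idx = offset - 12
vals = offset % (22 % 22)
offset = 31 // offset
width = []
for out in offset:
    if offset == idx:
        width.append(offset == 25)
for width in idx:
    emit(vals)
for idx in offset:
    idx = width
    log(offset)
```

10

Transformed code:
offset = log(38)
idx = offset - 12
vals = offset % (22 % 22)
offset = 31 // offset
width = [offset == 25 for out in offset if offset == idx]
for width in idx:
    emit(vals)
for idx in offset:
    idx = width
    log(offset)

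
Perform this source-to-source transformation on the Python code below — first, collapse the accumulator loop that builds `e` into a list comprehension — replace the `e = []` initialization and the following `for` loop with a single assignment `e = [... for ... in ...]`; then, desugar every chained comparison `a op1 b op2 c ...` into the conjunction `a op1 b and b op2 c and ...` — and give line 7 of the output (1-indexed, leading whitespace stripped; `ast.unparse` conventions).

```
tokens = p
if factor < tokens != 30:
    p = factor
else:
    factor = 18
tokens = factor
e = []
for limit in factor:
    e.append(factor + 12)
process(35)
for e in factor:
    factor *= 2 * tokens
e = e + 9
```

Transformed code:
tokens = p
if factor < tokens and tokens != 30:
    p = factor
else:
    factor = 18
tokens = factor
e = [factor + 12 for limit in factor]
process(35)
for e in factor:
    factor *= 2 * tokens
e = e + 9

e = [factor + 12 for limit in factor]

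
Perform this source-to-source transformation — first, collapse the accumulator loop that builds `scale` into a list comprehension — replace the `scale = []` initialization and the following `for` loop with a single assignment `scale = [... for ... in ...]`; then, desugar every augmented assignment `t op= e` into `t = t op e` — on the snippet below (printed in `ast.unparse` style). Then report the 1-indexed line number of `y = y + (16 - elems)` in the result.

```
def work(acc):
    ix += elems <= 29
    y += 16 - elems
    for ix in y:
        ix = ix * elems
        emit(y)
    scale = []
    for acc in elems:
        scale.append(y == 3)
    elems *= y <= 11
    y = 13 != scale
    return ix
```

Transformed code:
def work(acc):
    ix = ix + (elems <= 29)
    y = y + (16 - elems)
    for ix in y:
        ix = ix * elems
        emit(y)
    scale = [y == 3 for acc in elems]
    elems = elems * (y <= 11)
    y = 13 != scale
    return ix

3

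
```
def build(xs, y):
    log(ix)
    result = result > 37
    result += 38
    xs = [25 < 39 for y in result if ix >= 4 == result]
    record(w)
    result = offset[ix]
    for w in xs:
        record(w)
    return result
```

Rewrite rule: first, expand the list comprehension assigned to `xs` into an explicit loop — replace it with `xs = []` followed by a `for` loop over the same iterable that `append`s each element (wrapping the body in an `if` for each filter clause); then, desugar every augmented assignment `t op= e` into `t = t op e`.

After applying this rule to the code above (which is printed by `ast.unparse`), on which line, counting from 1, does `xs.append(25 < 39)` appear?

8

Transformed code:
def build(xs, y):
    log(ix)
    result = result > 37
    result = result + 38
    xs = []
    for y in result:
        if ix >= 4 == result:
            xs.append(25 < 39)
    record(w)
    result = offset[ix]
    for w in xs:
        record(w)
    return result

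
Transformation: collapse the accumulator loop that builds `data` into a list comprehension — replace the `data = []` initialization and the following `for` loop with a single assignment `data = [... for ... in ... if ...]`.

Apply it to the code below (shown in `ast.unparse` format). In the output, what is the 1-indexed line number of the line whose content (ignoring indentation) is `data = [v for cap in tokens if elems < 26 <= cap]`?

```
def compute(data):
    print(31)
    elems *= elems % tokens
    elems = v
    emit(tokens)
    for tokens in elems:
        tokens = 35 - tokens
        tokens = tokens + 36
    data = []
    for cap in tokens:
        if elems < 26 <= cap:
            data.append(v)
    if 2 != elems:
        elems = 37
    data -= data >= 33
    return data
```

Transformed code:
def compute(data):
    print(31)
    elems *= elems % tokens
    elems = v
    emit(tokens)
    for tokens in elems:
        tokens = 35 - tokens
        tokens = tokens + 36
    data = [v for cap in tokens if elems < 26 <= cap]
    if 2 != elems:
        elems = 37
    data -= data >= 33
    return data

9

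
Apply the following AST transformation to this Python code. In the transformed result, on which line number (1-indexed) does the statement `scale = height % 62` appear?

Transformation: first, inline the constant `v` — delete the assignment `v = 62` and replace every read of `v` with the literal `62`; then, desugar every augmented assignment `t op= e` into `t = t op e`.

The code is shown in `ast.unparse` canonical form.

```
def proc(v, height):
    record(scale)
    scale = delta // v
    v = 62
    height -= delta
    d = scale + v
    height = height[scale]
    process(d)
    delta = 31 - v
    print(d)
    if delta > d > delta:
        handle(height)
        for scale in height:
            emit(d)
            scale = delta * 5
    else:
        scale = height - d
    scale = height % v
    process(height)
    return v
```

17

Transformed code:
def proc(v, height):
    record(scale)
    scale = delta // 62
    height = height - delta
    d = scale + 62
    height = height[scale]
    process(d)
    delta = 31 - 62
    print(d)
    if delta > d > delta:
        handle(height)
        for scale in height:
            emit(d)
            scale = delta * 5
    else:
        scale = height - d
    scale = height % 62
    process(height)
    return 62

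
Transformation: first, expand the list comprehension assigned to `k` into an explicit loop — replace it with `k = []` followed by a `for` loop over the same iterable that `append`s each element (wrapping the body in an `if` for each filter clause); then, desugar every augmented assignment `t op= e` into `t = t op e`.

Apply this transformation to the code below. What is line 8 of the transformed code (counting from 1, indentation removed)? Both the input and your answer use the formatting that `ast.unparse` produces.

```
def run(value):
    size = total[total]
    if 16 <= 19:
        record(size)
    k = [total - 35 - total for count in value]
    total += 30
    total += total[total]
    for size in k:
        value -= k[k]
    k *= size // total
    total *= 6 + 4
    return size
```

Transformed code:
def run(value):
    size = total[total]
    if 16 <= 19:
        record(size)
    k = []
    for count in value:
        k.append(total - 35 - total)
    total = total + 30
    total = total + total[total]
    for size in k:
        value = value - k[k]
    k = k * (size // total)
    total = total * (6 + 4)
    return size

total = total + 30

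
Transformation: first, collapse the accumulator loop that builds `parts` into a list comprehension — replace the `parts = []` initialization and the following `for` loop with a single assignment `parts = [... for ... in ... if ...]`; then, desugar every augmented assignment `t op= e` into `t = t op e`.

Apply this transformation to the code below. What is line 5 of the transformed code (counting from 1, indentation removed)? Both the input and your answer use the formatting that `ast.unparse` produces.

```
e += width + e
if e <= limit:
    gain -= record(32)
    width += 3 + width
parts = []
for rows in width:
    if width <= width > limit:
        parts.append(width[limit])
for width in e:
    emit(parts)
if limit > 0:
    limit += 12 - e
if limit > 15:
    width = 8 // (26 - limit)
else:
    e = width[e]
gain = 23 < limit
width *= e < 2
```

parts = [width[limit] for rows in width if width <= width > limit]

Transformed code:
e = e + (width + e)
if e <= limit:
    gain = gain - record(32)
    width = width + (3 + width)
parts = [width[limit] for rows in width if width <= width > limit]
for width in e:
    emit(parts)
if limit > 0:
    limit = limit + (12 - e)
if limit > 15:
    width = 8 // (26 - limit)
else:
    e = width[e]
gain = 23 < limit
width = width * (e < 2)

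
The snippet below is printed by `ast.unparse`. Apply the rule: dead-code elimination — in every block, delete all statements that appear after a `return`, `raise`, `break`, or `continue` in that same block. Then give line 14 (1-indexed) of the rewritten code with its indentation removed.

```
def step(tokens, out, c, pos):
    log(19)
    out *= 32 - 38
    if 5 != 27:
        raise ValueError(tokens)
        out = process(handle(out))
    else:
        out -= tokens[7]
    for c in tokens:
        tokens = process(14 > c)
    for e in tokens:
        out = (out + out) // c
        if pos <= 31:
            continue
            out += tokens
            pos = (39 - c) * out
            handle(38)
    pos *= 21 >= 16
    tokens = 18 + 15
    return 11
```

pos *= 21 >= 16

Transformed code:
def step(tokens, out, c, pos):
    log(19)
    out *= 32 - 38
    if 5 != 27:
        raise ValueError(tokens)
    else:
        out -= tokens[7]
    for c in tokens:
        tokens = process(14 > c)
    for e in tokens:
        out = (out + out) // c
        if pos <= 31:
            continue
    pos *= 21 >= 16
    tokens = 18 + 15
    return 11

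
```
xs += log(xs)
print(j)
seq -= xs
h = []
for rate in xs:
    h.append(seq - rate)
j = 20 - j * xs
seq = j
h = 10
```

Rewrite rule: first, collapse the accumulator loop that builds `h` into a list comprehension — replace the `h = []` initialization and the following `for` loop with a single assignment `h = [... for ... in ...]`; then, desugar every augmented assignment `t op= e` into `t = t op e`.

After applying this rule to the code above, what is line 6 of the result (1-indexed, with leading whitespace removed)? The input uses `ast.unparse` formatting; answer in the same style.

seq = j

Transformed code:
xs = xs + log(xs)
print(j)
seq = seq - xs
h = [seq - rate for rate in xs]
j = 20 - j * xs
seq = j
h = 10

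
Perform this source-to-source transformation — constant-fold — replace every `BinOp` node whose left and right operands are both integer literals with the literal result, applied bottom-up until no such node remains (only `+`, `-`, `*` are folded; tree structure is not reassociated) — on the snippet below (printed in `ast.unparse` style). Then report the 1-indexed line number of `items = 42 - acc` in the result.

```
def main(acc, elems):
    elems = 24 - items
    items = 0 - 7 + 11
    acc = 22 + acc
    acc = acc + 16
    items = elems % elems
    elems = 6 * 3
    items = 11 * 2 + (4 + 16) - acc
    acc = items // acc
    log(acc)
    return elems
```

8

Transformed code:
def main(acc, elems):
    elems = 24 - items
    items = 4
    acc = 22 + acc
    acc = acc + 16
    items = elems % elems
    elems = 18
    items = 42 - acc
    acc = items // acc
    log(acc)
    return elems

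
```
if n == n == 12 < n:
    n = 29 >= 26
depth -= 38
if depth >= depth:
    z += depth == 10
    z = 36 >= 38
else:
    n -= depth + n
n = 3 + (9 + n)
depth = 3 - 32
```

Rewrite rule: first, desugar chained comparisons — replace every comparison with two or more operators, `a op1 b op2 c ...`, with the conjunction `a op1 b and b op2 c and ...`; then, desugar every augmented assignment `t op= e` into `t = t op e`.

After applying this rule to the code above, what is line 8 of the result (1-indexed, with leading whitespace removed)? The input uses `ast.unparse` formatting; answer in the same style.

n = n - (depth + n)

Transformed code:
if n == n and n == 12 and (12 < n):
    n = 29 >= 26
depth = depth - 38
if depth >= depth:
    z = z + (depth == 10)
    z = 36 >= 38
else:
    n = n - (depth + n)
n = 3 + (9 + n)
depth = 3 - 32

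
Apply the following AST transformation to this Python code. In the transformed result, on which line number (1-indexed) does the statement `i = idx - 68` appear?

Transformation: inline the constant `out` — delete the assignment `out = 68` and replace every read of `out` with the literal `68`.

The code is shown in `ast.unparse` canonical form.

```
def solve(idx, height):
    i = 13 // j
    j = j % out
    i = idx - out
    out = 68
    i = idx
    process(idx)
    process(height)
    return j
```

4

Transformed code:
def solve(idx, height):
    i = 13 // j
    j = j % 68
    i = idx - 68
    i = idx
    process(idx)
    process(height)
    return j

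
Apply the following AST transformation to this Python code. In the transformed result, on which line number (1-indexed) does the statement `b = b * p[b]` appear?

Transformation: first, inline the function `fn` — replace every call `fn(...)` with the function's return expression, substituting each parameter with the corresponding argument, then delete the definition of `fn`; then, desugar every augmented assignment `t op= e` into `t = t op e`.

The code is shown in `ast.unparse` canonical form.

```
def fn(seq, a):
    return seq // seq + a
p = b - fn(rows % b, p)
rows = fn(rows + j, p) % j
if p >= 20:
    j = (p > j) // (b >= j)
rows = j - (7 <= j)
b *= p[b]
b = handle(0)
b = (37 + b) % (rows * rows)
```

6

Transformed code:
p = b - (rows % b // (rows % b) + p)
rows = ((rows + j) // (rows + j) + p) % j
if p >= 20:
    j = (p > j) // (b >= j)
rows = j - (7 <= j)
b = b * p[b]
b = handle(0)
b = (37 + b) % (rows * rows)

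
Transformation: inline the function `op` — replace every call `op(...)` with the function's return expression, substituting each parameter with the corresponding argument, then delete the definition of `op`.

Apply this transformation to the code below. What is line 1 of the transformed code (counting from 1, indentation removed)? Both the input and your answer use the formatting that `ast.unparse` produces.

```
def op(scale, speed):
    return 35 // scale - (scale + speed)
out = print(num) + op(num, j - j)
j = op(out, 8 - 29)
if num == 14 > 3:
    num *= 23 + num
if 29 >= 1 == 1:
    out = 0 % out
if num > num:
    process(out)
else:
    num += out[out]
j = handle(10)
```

out = print(num) + (35 // num - (num + (j - j)))

Transformed code:
out = print(num) + (35 // num - (num + (j - j)))
j = 35 // out - (out + (8 - 29))
if num == 14 > 3:
    num *= 23 + num
if 29 >= 1 == 1:
    out = 0 % out
if num > num:
    process(out)
else:
    num += out[out]
j = handle(10)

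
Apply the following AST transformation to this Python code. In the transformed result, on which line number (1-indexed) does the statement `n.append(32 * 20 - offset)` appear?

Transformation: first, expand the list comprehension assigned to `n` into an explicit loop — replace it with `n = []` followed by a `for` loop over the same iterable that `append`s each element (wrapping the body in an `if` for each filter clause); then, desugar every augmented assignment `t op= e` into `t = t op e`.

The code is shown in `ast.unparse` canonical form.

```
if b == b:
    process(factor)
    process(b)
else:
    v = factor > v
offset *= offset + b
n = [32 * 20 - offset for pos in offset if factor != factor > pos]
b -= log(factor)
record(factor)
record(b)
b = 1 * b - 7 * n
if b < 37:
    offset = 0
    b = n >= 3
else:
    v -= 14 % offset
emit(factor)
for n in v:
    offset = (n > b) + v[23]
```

Transformed code:
if b == b:
    process(factor)
    process(b)
else:
    v = factor > v
offset = offset * (offset + b)
n = []
for pos in offset:
    if factor != factor > pos:
        n.append(32 * 20 - offset)
b = b - log(factor)
record(factor)
record(b)
b = 1 * b - 7 * n
if b < 37:
    offset = 0
    b = n >= 3
else:
    v = v - 14 % offset
emit(factor)
for n in v:
    offset = (n > b) + v[23]

10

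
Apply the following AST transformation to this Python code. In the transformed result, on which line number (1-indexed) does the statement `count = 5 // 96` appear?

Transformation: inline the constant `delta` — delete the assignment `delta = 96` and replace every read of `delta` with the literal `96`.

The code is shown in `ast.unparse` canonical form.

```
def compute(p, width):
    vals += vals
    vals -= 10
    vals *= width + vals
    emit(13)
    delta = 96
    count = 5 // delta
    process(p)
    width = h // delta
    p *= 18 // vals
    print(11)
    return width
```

Transformed code:
def compute(p, width):
    vals += vals
    vals -= 10
    vals *= width + vals
    emit(13)
    count = 5 // 96
    process(p)
    width = h // 96
    p *= 18 // vals
    print(11)
    return width

6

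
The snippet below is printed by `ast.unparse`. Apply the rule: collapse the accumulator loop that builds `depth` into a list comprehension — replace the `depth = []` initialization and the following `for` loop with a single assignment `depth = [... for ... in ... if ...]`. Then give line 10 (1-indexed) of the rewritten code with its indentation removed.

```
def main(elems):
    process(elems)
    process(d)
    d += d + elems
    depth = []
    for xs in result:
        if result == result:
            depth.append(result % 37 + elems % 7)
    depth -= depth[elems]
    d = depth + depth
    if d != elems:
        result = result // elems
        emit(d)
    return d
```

Transformed code:
def main(elems):
    process(elems)
    process(d)
    d += d + elems
    depth = [result % 37 + elems % 7 for xs in result if result == result]
    depth -= depth[elems]
    d = depth + depth
    if d != elems:
        result = result // elems
        emit(d)
    return d

emit(d)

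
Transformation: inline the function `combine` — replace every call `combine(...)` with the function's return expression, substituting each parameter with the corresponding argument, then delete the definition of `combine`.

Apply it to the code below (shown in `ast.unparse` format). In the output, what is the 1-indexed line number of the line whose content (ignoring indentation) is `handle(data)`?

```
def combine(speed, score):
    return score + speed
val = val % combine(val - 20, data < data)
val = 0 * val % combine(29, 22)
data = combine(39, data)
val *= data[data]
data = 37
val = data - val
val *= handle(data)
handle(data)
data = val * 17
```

Transformed code:
val = val % ((data < data) + (val - 20))
val = 0 * val % (22 + 29)
data = data + 39
val *= data[data]
data = 37
val = data - val
val *= handle(data)
handle(data)
data = val * 17

8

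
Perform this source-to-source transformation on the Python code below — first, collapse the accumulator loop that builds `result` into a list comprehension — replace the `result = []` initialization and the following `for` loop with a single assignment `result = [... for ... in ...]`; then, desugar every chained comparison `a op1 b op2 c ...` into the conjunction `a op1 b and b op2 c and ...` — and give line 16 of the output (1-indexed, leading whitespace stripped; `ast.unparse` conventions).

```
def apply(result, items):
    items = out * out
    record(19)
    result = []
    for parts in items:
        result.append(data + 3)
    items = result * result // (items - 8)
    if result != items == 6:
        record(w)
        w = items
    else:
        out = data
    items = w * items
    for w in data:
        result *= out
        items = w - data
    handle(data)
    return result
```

Transformed code:
def apply(result, items):
    items = out * out
    record(19)
    result = [data + 3 for parts in items]
    items = result * result // (items - 8)
    if result != items and items == 6:
        record(w)
        w = items
    else:
        out = data
    items = w * items
    for w in data:
        result *= out
        items = w - data
    handle(data)
    return result

return result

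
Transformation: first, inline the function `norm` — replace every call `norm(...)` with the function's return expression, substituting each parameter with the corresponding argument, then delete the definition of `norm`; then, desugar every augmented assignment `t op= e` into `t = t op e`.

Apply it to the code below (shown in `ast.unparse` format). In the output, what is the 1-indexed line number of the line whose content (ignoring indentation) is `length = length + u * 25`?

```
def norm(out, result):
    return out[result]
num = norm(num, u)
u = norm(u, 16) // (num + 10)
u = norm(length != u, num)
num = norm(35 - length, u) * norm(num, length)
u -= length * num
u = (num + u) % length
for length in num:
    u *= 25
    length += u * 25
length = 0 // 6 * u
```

9

Transformed code:
num = num[u]
u = u[16] // (num + 10)
u = (length != u)[num]
num = (35 - length)[u] * num[length]
u = u - length * num
u = (num + u) % length
for length in num:
    u = u * 25
    length = length + u * 25
length = 0 // 6 * u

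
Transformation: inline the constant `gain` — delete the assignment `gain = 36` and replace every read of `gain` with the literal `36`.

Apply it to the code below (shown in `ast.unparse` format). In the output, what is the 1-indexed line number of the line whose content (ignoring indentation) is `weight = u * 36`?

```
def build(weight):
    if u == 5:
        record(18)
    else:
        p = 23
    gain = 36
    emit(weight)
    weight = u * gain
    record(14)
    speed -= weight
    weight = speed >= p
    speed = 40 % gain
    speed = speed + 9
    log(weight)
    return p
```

Transformed code:
def build(weight):
    if u == 5:
        record(18)
    else:
        p = 23
    emit(weight)
    weight = u * 36
    record(14)
    speed -= weight
    weight = speed >= p
    speed = 40 % 36
    speed = speed + 9
    log(weight)
    return p

7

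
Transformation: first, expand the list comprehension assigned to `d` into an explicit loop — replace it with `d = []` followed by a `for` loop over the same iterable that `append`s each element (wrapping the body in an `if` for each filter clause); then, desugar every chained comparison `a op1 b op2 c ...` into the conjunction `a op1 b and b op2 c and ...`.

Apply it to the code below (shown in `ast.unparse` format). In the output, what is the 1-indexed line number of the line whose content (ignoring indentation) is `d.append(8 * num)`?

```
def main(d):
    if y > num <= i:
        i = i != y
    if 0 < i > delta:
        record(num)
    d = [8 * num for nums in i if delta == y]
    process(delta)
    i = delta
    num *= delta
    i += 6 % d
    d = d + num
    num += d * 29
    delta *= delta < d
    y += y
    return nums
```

Transformed code:
def main(d):
    if y > num and num <= i:
        i = i != y
    if 0 < i and i > delta:
        record(num)
    d = []
    for nums in i:
        if delta == y:
            d.append(8 * num)
    process(delta)
    i = delta
    num *= delta
    i += 6 % d
    d = d + num
    num += d * 29
    delta *= delta < d
    y += y
    return nums

9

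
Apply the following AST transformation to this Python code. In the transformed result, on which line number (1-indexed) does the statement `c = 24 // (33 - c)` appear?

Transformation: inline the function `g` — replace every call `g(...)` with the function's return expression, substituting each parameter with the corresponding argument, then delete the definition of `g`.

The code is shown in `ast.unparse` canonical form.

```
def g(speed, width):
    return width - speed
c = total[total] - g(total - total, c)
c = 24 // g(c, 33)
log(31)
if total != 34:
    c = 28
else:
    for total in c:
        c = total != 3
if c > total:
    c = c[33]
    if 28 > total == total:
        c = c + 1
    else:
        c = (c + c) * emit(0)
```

2

Transformed code:
c = total[total] - (c - (total - total))
c = 24 // (33 - c)
log(31)
if total != 34:
    c = 28
else:
    for total in c:
        c = total != 3
if c > total:
    c = c[33]
    if 28 > total == total:
        c = c + 1
    else:
        c = (c + c) * emit(0)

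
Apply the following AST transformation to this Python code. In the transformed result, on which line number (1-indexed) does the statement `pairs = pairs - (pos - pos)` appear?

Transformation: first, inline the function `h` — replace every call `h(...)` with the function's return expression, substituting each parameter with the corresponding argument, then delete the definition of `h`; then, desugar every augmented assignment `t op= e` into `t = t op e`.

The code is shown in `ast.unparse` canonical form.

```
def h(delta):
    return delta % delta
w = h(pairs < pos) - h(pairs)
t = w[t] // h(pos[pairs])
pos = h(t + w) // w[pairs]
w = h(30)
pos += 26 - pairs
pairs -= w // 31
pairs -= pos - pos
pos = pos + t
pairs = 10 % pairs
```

Transformed code:
w = (pairs < pos) % (pairs < pos) - pairs % pairs
t = w[t] // (pos[pairs] % pos[pairs])
pos = (t + w) % (t + w) // w[pairs]
w = 30 % 30
pos = pos + (26 - pairs)
pairs = pairs - w // 31
pairs = pairs - (pos - pos)
pos = pos + t
pairs = 10 % pairs

7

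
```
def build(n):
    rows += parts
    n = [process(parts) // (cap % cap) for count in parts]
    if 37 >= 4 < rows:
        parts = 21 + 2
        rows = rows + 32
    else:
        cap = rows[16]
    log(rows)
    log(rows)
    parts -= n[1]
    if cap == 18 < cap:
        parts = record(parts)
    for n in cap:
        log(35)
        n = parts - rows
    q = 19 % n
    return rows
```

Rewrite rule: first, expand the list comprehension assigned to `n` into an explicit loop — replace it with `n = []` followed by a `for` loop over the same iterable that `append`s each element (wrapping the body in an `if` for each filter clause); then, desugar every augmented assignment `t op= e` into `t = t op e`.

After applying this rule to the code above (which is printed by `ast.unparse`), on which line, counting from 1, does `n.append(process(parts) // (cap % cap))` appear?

Transformed code:
def build(n):
    rows = rows + parts
    n = []
    for count in parts:
        n.append(process(parts) // (cap % cap))
    if 37 >= 4 < rows:
        parts = 21 + 2
        rows = rows + 32
    else:
        cap = rows[16]
    log(rows)
    log(rows)
    parts = parts - n[1]
    if cap == 18 < cap:
        parts = record(parts)
    for n in cap:
        log(35)
        n = parts - rows
    q = 19 % n
    return rows

5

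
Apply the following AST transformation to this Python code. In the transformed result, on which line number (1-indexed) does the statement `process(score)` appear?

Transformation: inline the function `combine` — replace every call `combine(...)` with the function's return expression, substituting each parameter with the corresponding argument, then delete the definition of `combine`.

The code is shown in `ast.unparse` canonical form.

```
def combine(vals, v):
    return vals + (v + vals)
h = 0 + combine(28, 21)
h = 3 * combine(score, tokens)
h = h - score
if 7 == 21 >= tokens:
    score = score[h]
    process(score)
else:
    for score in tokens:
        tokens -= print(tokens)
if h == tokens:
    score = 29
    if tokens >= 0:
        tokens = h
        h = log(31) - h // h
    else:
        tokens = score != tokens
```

Transformed code:
h = 0 + (28 + (21 + 28))
h = 3 * (score + (tokens + score))
h = h - score
if 7 == 21 >= tokens:
    score = score[h]
    process(score)
else:
    for score in tokens:
        tokens -= print(tokens)
if h == tokens:
    score = 29
    if tokens >= 0:
        tokens = h
        h = log(31) - h // h
    else:
        tokens = score != tokens

6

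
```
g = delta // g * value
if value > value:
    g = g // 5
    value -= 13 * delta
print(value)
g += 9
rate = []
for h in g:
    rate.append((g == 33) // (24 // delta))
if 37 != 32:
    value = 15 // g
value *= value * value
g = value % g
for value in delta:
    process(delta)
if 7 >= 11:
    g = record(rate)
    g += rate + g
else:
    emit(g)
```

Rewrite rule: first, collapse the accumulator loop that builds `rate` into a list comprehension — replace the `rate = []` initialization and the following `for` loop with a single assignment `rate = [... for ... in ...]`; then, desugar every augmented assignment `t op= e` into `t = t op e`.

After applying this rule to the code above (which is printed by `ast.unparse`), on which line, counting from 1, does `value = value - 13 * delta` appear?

4

Transformed code:
g = delta // g * value
if value > value:
    g = g // 5
    value = value - 13 * delta
print(value)
g = g + 9
rate = [(g == 33) // (24 // delta) for h in g]
if 37 != 32:
    value = 15 // g
value = value * (value * value)
g = value % g
for value in delta:
    process(delta)
if 7 >= 11:
    g = record(rate)
    g = g + (rate + g)
else:
    emit(g)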